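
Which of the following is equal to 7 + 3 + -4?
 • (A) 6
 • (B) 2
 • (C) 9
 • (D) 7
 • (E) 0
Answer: A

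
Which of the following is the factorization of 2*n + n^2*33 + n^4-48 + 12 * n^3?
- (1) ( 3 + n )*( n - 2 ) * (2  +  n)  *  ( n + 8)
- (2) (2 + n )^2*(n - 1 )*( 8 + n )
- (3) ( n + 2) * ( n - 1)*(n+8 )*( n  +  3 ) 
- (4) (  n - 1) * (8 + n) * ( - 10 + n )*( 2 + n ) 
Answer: 3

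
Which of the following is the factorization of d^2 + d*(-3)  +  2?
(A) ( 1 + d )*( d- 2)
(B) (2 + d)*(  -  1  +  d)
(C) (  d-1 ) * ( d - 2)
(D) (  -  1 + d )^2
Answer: C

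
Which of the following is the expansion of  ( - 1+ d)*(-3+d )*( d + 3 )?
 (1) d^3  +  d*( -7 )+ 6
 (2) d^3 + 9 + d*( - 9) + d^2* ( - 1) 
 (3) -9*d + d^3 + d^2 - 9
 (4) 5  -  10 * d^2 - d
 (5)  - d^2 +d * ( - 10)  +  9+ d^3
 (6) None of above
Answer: 2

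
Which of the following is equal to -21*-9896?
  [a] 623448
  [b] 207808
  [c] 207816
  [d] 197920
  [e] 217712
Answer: c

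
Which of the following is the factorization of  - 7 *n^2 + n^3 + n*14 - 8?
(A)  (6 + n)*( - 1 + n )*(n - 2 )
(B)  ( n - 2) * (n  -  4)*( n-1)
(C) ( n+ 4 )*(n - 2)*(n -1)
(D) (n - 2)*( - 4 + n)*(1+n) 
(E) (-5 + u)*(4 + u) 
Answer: B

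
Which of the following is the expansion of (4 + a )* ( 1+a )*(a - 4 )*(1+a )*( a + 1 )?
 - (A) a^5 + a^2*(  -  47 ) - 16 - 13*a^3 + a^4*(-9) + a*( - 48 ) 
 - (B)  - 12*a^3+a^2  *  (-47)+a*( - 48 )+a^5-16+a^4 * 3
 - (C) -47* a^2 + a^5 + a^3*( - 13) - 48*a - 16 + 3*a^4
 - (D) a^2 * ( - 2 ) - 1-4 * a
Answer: C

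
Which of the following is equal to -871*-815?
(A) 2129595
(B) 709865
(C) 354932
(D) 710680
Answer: B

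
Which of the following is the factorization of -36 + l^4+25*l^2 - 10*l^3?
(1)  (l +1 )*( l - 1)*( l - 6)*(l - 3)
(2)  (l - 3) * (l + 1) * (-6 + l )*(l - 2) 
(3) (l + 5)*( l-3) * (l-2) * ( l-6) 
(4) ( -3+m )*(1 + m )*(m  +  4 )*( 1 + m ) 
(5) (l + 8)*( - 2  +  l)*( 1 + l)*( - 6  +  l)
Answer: 2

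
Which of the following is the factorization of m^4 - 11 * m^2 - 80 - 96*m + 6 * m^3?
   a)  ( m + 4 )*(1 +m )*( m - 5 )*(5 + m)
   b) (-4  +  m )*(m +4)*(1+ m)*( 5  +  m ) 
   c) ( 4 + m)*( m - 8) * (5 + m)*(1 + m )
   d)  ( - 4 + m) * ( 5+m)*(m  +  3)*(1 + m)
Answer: b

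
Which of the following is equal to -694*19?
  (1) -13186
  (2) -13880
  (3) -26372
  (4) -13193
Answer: 1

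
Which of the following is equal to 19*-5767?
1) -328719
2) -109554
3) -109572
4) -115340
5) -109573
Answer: 5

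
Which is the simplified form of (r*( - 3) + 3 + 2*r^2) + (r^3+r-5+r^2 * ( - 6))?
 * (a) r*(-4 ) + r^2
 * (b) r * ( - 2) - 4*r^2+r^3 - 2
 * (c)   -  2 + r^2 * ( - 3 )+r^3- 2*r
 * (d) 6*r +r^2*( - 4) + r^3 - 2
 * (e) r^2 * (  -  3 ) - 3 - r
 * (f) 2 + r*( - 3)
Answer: b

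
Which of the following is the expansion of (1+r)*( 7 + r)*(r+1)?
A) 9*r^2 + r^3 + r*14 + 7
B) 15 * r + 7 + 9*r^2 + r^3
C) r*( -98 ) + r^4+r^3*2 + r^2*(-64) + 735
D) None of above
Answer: B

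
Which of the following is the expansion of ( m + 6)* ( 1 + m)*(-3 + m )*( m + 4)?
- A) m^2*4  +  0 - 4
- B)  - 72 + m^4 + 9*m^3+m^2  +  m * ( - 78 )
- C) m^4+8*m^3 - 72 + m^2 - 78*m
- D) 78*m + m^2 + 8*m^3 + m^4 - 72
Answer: C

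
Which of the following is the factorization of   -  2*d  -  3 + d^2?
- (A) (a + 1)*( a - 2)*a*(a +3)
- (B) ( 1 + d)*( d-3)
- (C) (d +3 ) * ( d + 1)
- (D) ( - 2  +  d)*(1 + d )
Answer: B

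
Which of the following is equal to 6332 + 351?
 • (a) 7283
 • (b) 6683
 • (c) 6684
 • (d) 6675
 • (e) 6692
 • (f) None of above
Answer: b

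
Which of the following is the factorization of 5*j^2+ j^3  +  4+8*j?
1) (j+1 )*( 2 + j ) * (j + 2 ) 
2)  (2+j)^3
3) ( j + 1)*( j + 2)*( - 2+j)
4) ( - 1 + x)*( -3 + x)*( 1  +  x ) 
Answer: 1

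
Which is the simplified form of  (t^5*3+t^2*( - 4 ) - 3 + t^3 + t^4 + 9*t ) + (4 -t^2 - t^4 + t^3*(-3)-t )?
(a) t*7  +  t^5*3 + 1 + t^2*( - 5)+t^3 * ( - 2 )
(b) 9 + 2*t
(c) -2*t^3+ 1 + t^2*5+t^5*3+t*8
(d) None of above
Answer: d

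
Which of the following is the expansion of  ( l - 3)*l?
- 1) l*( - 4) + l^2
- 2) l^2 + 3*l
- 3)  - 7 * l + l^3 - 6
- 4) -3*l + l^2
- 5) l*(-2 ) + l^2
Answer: 4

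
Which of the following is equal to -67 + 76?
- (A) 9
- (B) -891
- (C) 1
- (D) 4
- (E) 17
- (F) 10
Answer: A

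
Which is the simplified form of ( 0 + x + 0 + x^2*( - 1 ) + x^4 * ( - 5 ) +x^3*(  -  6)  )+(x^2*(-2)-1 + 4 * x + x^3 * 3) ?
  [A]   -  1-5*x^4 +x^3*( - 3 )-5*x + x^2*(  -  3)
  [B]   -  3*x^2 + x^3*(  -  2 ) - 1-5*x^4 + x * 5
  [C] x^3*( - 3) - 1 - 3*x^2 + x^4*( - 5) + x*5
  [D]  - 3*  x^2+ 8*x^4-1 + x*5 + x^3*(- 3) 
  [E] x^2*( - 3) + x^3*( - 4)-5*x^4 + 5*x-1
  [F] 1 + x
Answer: C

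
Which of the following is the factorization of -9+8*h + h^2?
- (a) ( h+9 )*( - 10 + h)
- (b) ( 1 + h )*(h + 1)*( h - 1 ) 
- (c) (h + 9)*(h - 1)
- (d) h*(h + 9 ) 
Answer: c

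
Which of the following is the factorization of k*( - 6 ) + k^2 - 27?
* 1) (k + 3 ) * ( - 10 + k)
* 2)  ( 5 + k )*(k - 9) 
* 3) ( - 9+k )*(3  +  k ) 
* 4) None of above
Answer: 3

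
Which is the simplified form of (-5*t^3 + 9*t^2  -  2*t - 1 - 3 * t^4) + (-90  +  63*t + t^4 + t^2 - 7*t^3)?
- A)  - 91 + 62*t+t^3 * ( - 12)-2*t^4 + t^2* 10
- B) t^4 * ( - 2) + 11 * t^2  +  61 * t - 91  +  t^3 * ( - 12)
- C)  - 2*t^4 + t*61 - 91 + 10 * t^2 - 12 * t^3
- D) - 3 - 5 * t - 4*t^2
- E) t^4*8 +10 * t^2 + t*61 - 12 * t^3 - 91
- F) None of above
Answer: C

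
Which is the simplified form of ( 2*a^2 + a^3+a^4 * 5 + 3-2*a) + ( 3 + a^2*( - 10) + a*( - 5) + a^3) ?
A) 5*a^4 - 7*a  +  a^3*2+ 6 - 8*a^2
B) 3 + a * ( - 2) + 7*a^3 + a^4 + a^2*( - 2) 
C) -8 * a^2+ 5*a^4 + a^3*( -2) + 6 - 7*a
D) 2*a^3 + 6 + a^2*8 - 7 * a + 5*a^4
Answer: A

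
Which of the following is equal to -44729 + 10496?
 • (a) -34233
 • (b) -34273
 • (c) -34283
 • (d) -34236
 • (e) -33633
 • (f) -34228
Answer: a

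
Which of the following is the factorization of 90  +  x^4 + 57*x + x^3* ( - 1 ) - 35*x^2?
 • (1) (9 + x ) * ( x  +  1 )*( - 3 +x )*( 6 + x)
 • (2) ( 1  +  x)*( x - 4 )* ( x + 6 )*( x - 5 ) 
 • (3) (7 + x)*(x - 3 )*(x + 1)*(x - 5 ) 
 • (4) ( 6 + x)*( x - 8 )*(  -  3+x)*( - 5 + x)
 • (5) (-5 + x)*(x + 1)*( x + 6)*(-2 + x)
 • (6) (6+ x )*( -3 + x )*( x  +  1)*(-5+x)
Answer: 6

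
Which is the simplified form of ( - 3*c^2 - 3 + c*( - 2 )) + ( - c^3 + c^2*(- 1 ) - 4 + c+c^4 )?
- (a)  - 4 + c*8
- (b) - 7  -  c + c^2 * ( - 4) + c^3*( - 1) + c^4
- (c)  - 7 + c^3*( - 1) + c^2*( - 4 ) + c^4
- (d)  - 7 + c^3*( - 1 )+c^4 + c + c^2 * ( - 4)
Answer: b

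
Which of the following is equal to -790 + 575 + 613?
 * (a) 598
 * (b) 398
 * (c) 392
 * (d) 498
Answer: b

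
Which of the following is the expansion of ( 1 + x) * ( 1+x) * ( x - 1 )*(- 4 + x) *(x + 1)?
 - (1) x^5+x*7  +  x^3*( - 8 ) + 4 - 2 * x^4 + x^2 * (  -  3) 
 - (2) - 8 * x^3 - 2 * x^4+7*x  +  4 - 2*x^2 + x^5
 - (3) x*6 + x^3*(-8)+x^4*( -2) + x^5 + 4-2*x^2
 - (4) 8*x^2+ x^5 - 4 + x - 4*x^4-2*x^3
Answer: 2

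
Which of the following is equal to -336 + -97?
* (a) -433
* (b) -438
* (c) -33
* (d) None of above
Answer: a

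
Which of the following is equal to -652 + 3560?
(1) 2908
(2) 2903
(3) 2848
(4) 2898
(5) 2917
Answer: 1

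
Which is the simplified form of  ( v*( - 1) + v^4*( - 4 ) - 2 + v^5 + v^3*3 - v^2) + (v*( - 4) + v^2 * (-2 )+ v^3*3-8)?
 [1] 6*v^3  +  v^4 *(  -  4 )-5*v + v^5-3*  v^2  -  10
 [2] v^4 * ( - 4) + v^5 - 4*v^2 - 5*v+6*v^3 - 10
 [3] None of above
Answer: 1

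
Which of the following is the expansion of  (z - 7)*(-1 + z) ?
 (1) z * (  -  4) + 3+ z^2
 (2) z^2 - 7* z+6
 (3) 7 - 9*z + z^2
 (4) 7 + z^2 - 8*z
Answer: 4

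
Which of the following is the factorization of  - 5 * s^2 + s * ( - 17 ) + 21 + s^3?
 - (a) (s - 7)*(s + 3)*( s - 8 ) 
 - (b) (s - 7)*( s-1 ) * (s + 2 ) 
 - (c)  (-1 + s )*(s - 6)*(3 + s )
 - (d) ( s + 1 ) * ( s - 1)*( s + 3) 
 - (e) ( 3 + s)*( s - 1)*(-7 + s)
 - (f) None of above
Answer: e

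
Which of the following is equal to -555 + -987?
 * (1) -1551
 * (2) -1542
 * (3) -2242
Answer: 2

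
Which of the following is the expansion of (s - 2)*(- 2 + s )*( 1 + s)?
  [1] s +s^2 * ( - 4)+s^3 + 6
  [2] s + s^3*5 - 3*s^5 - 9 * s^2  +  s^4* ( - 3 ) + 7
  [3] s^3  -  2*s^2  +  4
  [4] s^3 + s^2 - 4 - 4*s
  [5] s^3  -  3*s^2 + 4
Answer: 5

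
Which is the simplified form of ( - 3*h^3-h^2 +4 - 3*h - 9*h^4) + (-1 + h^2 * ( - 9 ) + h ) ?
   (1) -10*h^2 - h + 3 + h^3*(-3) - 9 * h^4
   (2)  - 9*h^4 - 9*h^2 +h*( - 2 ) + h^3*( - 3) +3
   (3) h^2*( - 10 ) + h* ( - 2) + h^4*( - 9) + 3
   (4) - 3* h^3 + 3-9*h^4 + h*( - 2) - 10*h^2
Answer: 4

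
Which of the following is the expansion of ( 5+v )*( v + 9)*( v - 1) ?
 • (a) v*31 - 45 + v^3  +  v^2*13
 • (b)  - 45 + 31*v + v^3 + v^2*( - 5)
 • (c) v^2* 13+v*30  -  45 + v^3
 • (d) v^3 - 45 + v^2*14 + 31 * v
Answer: a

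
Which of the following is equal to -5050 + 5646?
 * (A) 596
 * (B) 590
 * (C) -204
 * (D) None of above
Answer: A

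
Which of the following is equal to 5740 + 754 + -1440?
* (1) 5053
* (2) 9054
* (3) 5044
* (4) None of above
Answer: 4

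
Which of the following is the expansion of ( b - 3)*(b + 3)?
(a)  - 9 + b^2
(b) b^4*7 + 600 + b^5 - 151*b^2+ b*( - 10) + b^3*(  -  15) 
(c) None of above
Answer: a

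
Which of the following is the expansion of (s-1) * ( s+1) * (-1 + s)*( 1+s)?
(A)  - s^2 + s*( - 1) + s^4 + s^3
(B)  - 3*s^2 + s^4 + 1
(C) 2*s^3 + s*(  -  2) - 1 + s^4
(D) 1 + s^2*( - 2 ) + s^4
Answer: D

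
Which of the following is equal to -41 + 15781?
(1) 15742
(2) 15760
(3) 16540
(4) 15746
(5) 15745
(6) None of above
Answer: 6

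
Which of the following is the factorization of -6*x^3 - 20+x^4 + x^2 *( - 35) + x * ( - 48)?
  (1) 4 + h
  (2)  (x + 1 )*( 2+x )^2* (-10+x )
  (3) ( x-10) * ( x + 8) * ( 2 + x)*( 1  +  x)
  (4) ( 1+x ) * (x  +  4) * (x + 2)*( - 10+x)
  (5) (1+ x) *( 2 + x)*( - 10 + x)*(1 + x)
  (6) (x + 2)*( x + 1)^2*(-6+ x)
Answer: 5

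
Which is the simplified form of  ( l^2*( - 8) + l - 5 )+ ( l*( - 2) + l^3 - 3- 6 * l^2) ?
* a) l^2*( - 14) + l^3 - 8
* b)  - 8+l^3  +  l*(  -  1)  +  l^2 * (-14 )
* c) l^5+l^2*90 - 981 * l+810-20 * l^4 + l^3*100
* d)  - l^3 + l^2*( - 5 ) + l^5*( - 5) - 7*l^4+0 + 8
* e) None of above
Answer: b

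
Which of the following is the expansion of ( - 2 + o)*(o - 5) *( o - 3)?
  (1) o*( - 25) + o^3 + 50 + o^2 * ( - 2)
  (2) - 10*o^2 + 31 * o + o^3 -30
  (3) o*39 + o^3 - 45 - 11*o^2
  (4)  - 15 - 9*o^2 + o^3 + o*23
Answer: 2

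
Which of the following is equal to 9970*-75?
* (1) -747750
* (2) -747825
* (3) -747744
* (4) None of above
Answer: 1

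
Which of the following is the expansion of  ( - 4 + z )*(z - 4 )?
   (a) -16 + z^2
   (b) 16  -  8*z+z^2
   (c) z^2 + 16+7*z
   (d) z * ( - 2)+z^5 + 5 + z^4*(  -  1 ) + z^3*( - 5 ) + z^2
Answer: b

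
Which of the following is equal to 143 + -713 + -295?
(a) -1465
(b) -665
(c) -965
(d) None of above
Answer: d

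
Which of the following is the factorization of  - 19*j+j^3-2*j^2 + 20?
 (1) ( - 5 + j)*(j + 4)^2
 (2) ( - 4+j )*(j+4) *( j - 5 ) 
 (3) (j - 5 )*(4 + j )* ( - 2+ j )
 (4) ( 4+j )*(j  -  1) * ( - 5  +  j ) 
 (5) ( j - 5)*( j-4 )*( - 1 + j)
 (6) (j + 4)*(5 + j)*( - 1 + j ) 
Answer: 4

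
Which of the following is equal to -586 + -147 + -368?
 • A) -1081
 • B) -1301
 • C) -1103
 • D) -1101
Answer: D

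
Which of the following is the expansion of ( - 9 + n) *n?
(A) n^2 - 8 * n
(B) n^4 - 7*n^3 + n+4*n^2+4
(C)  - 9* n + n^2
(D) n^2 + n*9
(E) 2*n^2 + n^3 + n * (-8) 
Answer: C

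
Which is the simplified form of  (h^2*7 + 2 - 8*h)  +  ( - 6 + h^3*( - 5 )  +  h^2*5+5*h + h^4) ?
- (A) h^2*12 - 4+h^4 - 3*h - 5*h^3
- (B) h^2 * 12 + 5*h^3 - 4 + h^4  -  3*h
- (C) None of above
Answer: A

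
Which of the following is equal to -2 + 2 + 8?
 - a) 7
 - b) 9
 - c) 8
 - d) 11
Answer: c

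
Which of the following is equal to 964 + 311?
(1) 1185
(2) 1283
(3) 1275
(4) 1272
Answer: 3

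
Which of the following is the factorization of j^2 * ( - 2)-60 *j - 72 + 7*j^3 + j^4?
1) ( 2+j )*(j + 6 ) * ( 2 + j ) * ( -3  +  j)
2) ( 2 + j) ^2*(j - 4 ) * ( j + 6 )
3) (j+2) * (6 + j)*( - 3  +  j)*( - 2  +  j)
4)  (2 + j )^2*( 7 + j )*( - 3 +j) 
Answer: 1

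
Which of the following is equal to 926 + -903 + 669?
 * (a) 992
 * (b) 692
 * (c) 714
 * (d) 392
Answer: b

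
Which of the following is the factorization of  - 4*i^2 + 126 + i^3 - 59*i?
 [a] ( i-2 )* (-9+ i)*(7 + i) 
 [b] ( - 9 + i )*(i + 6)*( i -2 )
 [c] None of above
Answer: a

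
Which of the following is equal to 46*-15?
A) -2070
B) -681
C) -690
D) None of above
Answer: C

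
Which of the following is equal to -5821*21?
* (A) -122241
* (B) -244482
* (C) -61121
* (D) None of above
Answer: A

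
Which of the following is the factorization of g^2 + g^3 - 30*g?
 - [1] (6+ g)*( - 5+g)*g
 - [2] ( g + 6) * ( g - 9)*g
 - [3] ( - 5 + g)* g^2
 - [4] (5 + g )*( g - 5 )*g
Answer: 1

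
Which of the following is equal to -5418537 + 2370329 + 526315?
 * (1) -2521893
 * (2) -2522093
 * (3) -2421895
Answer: 1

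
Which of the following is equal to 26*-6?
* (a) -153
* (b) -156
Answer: b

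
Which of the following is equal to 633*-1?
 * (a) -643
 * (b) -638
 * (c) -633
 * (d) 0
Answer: c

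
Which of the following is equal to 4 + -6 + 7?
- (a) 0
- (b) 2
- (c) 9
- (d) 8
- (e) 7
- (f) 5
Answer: f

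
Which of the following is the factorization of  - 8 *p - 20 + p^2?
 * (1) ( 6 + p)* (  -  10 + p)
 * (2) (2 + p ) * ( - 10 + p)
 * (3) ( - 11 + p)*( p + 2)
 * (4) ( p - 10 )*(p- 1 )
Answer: 2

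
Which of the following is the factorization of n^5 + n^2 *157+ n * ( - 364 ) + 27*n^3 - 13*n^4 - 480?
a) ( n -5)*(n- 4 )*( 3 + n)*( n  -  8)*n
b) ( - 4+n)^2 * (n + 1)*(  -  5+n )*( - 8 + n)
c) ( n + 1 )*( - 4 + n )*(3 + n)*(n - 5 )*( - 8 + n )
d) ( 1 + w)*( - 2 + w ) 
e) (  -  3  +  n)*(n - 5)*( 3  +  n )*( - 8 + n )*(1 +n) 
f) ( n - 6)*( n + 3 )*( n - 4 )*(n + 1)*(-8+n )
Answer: c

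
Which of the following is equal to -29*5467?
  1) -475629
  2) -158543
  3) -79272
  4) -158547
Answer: 2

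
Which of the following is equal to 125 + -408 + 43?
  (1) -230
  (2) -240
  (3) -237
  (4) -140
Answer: 2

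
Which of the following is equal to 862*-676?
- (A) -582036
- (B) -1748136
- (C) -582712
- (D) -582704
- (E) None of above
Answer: C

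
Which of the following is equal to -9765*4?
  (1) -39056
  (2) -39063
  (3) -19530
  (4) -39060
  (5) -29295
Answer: 4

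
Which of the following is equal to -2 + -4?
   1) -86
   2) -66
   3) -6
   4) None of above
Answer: 3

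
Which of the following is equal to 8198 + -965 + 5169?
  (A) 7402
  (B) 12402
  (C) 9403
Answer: B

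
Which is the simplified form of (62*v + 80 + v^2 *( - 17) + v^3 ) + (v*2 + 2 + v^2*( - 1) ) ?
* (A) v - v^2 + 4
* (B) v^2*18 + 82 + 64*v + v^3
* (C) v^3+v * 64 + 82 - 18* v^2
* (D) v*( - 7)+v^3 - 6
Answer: C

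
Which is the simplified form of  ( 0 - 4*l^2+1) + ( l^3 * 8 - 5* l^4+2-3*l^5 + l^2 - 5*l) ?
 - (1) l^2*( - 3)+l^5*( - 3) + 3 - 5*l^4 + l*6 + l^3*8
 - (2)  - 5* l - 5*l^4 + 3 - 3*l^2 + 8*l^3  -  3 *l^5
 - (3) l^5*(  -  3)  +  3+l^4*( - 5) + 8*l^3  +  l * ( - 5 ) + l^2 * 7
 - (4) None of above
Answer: 2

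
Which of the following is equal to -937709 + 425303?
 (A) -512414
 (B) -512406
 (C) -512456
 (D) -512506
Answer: B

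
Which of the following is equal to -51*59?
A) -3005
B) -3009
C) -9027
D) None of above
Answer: B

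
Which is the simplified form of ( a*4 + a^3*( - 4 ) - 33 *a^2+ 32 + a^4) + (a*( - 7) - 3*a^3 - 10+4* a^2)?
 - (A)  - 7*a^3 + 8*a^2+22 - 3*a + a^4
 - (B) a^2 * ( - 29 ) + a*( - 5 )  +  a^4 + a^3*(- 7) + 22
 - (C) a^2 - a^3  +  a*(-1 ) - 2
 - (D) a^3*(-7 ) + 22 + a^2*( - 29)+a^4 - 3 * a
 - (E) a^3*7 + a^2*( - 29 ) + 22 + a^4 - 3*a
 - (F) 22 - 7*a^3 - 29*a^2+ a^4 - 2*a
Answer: D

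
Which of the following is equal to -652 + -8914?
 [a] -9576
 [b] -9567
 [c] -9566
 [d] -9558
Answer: c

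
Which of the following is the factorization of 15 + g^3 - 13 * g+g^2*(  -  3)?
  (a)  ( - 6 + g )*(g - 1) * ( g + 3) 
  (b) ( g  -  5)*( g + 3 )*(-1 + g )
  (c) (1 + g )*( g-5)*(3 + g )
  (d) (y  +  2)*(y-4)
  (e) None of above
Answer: b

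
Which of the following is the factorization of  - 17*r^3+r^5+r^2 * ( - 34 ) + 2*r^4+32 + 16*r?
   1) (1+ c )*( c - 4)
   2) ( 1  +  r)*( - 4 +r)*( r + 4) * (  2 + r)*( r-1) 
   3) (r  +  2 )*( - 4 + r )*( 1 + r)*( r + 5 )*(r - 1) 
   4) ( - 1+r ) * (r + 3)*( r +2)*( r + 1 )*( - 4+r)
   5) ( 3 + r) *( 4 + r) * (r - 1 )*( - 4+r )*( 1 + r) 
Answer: 2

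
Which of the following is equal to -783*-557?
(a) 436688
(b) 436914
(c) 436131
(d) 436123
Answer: c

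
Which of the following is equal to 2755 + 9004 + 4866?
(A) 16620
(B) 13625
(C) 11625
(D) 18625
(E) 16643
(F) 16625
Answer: F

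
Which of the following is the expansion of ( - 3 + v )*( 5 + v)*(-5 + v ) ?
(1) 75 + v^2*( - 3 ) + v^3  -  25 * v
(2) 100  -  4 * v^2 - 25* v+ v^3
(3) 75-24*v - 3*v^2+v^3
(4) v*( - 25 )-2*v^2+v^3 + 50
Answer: 1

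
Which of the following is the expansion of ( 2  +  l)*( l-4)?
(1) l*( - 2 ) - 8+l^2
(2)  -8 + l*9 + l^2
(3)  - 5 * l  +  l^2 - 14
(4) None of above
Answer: 1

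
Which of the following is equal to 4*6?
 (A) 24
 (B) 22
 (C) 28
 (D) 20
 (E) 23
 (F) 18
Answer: A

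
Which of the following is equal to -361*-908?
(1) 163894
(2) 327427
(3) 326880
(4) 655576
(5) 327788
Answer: 5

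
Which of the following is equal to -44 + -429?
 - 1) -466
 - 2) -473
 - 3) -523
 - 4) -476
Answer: 2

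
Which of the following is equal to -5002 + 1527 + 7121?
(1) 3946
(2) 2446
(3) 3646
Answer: 3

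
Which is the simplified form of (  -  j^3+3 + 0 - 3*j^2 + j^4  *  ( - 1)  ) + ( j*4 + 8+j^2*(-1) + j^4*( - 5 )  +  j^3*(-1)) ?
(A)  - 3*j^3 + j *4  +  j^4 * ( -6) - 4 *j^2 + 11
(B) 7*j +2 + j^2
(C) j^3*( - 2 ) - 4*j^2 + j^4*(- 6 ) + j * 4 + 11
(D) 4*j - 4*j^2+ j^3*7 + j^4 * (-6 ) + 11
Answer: C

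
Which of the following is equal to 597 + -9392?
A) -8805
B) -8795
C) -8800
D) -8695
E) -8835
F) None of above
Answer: B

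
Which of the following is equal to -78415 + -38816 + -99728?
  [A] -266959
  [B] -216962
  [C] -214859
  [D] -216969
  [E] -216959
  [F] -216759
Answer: E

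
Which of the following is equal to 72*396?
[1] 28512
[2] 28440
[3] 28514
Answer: 1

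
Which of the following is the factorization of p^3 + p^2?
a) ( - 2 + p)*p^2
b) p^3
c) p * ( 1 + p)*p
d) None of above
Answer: c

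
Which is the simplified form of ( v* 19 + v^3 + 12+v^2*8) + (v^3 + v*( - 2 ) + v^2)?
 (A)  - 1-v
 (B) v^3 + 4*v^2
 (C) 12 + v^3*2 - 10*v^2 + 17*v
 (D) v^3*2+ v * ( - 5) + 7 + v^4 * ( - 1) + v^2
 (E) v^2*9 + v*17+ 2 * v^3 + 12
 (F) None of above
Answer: E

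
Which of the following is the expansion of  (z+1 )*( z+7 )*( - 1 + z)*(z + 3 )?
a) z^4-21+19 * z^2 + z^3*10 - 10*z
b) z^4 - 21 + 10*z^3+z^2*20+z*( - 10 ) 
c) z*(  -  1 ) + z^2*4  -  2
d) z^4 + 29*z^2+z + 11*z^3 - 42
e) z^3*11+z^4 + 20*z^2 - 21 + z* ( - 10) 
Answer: b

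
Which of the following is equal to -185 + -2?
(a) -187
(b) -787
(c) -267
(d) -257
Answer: a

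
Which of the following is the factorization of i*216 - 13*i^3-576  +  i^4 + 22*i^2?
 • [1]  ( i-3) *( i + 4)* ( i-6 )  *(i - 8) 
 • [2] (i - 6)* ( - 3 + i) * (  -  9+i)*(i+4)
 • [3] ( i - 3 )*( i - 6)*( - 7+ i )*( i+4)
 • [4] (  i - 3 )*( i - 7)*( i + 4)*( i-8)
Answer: 1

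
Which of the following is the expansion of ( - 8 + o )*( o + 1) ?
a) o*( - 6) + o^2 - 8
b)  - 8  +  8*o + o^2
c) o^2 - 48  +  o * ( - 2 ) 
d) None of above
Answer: d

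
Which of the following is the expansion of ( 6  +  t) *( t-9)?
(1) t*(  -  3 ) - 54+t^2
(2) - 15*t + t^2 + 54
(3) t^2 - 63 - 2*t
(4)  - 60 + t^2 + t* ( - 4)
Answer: 1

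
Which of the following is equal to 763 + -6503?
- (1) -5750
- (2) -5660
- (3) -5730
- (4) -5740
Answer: 4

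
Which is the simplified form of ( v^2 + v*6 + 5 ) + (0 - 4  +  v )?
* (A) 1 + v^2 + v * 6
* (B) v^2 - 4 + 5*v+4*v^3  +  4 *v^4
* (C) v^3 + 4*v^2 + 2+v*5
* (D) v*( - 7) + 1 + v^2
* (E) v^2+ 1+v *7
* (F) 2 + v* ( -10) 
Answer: E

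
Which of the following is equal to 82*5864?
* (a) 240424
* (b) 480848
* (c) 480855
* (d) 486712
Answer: b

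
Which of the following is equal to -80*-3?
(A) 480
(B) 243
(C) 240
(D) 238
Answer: C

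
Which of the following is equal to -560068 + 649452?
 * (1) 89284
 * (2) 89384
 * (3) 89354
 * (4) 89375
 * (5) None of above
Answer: 2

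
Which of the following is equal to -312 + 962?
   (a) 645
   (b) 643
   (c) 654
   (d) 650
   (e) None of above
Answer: d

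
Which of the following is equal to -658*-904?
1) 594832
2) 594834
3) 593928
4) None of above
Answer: 1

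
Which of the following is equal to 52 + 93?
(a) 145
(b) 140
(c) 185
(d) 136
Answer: a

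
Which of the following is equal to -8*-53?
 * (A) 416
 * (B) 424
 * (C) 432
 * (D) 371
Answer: B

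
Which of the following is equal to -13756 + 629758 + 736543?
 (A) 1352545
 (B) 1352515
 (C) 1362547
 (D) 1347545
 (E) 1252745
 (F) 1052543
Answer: A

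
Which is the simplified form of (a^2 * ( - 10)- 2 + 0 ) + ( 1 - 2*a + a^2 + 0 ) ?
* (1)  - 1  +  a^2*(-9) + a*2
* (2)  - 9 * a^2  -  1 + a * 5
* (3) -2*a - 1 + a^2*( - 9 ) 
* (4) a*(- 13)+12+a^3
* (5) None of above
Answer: 3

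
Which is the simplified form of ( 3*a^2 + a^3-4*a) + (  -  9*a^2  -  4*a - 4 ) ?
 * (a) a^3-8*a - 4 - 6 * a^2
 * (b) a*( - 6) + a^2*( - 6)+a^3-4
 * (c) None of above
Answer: a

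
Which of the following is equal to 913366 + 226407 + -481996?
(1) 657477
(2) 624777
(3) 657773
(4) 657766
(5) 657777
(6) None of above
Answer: 5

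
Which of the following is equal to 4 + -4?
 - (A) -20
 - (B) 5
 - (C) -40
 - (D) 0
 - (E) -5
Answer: D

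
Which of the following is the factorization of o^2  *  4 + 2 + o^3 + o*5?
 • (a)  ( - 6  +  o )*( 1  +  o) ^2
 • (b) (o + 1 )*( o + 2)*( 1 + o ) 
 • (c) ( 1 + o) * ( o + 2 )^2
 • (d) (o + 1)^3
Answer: b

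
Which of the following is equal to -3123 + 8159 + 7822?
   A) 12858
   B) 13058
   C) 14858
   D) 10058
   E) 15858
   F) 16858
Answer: A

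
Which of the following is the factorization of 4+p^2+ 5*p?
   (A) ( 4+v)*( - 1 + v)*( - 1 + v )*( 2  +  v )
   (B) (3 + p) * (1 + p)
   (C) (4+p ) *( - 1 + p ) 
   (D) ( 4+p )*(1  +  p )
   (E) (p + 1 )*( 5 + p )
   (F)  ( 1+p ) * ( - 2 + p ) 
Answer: D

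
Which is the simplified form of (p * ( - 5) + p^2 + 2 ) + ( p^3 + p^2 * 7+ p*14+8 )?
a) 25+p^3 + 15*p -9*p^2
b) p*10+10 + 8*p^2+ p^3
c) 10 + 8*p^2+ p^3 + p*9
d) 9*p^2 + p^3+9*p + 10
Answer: c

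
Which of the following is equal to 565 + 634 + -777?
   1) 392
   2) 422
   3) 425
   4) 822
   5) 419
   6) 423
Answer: 2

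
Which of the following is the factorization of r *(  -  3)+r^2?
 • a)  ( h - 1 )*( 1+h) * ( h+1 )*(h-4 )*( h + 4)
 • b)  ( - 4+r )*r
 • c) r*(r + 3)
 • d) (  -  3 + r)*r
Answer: d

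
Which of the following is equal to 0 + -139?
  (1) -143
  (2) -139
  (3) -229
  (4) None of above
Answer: 2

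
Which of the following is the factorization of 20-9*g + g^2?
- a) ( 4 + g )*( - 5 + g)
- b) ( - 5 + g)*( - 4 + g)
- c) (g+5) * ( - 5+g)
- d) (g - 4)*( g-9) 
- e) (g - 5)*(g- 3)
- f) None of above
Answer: b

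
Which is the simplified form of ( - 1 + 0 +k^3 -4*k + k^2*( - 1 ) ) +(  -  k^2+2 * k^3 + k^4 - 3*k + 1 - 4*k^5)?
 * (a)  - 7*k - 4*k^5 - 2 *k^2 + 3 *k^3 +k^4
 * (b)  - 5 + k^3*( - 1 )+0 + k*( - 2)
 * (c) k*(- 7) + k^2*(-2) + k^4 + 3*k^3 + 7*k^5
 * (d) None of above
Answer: a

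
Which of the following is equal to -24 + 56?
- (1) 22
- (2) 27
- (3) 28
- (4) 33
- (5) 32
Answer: 5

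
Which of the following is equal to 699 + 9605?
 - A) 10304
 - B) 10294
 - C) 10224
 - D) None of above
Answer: A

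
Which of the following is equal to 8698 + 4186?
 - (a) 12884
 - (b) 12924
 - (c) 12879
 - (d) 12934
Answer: a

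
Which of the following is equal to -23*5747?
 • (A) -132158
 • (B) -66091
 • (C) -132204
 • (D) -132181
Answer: D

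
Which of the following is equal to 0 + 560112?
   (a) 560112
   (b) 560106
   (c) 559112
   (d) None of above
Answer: a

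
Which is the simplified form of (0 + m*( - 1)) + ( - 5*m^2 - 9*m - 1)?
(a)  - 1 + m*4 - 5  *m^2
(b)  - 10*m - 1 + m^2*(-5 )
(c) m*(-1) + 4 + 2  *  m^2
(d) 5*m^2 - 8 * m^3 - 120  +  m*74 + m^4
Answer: b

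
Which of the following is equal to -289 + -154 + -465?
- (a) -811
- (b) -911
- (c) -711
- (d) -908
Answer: d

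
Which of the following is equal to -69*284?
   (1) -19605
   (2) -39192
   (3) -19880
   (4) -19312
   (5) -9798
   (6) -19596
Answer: 6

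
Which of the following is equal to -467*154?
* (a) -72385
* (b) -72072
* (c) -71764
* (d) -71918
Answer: d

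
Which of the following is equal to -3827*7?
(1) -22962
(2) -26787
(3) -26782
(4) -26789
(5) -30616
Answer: 4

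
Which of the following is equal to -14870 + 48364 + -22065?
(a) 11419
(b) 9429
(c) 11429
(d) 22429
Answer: c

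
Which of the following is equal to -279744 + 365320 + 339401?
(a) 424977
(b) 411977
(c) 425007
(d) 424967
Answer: a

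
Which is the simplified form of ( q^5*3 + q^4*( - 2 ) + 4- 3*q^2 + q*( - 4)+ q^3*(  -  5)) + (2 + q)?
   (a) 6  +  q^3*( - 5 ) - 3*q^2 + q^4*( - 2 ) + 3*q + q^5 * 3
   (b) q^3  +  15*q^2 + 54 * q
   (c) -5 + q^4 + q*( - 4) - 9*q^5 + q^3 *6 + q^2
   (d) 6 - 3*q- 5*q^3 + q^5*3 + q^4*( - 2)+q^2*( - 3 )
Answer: d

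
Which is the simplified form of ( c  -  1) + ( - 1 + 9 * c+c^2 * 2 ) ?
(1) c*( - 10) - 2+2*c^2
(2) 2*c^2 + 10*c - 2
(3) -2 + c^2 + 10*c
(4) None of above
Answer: 2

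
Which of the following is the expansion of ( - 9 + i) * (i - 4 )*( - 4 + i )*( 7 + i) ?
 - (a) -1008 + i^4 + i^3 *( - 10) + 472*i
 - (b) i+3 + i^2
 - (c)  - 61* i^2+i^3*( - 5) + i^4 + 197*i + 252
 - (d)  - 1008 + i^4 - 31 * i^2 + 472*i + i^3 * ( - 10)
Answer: d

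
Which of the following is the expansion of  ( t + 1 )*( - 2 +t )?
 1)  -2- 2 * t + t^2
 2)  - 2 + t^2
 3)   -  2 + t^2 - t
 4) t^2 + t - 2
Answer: 3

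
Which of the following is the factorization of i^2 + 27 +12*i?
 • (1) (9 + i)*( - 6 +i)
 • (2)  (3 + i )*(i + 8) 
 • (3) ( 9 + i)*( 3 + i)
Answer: 3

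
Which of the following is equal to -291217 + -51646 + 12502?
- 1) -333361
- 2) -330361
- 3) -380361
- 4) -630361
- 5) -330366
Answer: 2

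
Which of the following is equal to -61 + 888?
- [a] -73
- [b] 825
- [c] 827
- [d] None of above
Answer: c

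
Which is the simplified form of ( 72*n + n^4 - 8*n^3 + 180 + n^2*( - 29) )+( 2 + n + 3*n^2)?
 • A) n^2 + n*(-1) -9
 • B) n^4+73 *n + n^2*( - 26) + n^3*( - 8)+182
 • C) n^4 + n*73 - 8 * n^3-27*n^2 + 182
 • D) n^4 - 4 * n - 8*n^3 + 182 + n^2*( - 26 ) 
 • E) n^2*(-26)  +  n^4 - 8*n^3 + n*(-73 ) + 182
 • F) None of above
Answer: B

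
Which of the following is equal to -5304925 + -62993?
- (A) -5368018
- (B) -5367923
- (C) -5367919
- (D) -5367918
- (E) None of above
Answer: D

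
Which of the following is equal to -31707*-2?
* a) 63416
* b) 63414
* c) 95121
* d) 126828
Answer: b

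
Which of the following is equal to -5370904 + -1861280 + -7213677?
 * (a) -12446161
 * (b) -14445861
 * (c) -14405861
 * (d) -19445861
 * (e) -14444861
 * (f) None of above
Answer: b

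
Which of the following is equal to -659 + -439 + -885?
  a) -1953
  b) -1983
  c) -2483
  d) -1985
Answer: b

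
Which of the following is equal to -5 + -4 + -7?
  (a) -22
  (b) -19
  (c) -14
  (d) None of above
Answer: d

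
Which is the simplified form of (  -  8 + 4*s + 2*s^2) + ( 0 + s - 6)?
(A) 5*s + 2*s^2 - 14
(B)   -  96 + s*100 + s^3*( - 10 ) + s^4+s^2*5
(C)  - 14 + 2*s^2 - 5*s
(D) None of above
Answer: A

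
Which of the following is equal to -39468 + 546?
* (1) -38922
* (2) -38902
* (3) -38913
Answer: 1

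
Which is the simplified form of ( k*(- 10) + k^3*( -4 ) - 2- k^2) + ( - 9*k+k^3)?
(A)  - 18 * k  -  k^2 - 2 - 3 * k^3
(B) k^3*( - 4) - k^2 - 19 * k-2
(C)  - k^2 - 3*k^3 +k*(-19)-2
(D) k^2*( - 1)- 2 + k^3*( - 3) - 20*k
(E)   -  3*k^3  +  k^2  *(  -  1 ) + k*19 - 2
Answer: C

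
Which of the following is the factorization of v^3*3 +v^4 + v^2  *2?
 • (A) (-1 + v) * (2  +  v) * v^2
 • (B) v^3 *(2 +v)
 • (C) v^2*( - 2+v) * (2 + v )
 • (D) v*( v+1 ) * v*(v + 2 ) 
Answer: D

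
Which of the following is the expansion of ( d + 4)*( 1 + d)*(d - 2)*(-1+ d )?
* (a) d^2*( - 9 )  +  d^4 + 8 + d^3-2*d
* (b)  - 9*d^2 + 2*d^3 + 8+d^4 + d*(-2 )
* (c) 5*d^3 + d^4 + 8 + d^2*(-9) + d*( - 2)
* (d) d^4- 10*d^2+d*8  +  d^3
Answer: b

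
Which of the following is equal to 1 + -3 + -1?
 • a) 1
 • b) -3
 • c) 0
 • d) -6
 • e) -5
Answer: b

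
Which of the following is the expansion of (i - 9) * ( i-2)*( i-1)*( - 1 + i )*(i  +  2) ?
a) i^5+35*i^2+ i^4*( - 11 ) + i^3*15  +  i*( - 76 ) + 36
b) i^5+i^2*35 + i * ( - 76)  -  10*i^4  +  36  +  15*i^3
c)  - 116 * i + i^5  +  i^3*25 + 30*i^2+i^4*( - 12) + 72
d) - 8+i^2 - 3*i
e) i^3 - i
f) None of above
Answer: a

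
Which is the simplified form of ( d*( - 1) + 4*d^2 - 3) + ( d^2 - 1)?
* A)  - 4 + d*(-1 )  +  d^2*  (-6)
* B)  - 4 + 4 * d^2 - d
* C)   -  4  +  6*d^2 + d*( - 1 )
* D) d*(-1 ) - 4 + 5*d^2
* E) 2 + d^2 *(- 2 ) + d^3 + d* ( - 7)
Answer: D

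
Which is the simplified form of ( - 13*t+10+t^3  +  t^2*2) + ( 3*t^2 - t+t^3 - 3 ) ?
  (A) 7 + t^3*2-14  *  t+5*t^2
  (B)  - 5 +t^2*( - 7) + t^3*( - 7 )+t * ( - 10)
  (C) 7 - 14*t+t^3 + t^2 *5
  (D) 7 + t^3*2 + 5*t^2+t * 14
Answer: A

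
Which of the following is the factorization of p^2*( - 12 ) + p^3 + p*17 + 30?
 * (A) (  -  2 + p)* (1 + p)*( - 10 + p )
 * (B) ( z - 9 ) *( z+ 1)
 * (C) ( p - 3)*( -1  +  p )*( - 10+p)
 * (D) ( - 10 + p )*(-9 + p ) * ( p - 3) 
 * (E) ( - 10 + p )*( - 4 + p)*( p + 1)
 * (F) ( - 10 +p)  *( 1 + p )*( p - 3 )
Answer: F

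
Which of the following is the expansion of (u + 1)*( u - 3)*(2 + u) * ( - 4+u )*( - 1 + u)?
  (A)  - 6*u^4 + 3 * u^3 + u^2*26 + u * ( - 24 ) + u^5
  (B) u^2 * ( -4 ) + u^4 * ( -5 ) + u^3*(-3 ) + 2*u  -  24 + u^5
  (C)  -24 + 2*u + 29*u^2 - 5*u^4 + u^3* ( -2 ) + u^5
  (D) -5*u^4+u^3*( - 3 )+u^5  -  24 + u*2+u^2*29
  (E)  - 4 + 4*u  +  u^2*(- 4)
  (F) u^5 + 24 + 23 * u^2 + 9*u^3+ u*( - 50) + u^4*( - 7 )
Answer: D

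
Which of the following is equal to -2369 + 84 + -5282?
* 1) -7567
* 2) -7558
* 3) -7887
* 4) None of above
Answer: 1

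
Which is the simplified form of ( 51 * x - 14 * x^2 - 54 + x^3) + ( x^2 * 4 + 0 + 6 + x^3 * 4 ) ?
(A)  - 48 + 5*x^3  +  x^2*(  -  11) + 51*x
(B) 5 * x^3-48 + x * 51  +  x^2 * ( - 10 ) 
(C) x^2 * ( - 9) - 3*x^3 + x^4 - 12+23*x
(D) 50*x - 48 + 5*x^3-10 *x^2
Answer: B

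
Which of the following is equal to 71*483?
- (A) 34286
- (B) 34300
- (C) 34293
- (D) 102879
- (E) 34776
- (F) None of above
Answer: C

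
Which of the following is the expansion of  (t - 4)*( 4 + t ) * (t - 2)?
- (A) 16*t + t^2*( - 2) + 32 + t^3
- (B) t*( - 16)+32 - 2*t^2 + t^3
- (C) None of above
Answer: B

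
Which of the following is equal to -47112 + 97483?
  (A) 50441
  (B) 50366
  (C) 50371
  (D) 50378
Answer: C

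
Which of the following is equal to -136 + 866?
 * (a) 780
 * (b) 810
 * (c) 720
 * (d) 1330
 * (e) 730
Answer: e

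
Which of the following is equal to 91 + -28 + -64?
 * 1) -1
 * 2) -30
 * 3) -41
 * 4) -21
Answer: 1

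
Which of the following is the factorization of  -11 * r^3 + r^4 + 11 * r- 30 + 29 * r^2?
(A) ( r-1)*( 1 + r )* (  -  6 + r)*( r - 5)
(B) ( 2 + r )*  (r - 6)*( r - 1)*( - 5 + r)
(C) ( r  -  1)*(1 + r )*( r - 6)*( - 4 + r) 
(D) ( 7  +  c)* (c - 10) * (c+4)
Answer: A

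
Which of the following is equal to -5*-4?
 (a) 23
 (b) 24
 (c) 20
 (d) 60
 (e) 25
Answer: c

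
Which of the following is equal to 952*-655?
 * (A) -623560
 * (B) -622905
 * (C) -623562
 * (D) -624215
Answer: A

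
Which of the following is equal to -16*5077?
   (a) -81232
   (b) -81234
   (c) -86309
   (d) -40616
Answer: a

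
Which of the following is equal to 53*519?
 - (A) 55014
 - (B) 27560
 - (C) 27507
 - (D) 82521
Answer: C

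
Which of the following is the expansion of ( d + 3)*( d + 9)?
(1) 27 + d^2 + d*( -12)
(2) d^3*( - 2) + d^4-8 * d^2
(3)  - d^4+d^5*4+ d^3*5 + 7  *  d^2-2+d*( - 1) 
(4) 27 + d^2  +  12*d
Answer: 4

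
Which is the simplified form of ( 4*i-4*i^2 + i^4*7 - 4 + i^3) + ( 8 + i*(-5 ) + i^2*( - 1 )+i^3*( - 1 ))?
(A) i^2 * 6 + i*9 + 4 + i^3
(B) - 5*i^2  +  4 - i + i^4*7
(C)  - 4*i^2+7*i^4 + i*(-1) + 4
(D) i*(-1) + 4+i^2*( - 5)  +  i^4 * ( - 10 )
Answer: B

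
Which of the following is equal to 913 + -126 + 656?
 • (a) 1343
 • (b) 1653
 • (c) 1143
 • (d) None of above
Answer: d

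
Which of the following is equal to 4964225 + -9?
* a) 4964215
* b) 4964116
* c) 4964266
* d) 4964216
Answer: d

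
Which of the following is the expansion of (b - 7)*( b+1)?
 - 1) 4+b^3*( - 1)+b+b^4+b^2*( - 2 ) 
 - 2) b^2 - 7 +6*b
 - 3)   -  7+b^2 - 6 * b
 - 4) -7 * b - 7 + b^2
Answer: 3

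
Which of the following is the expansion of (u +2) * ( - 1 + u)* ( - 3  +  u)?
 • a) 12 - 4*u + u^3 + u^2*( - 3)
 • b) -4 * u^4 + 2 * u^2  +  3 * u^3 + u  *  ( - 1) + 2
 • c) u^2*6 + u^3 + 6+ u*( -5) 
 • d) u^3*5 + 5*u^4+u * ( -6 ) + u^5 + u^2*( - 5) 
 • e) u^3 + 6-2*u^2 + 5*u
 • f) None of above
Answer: f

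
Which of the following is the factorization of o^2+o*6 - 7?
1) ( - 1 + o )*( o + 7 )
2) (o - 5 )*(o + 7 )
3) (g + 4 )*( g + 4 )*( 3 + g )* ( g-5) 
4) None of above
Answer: 1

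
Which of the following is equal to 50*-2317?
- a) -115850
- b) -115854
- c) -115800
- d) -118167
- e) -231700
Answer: a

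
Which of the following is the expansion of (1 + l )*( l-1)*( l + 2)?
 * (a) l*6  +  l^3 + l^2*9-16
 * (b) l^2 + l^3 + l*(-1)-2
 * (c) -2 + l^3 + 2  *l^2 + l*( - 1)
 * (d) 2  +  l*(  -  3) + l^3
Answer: c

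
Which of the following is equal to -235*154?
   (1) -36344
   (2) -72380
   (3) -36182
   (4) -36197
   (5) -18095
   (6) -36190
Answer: 6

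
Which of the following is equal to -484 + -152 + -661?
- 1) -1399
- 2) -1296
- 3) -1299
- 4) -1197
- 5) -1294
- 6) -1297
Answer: 6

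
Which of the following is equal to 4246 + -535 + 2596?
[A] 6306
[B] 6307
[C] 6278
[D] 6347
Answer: B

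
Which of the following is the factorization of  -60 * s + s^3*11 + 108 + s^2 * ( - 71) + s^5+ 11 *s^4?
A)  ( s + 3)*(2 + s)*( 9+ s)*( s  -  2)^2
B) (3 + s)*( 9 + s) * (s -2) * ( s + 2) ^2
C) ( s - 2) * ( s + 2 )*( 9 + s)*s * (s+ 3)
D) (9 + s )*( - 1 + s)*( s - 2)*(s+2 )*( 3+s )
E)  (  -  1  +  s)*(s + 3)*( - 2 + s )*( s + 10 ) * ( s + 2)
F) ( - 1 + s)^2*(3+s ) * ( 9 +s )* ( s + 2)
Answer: D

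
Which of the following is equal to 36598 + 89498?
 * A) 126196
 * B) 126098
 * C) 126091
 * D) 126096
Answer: D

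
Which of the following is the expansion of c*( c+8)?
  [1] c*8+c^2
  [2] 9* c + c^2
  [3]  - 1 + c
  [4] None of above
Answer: 1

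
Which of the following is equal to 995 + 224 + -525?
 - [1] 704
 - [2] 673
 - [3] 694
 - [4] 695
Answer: 3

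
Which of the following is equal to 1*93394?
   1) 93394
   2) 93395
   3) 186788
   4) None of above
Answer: 1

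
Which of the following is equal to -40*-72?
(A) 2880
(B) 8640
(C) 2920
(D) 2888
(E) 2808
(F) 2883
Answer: A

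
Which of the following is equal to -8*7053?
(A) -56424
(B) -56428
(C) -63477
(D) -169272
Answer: A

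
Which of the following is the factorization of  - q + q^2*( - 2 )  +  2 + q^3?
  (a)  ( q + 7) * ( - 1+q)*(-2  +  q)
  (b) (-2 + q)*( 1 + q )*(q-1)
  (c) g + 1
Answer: b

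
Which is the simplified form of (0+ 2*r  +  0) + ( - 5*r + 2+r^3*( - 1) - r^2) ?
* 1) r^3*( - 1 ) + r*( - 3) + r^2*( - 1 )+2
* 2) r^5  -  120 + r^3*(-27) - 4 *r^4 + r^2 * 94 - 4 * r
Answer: 1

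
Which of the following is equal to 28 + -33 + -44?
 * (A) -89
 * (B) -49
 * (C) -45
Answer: B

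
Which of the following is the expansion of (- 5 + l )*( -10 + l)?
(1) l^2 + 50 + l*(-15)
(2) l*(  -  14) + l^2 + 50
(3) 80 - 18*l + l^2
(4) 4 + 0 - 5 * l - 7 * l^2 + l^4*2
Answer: 1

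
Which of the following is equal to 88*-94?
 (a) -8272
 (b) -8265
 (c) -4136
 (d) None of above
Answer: a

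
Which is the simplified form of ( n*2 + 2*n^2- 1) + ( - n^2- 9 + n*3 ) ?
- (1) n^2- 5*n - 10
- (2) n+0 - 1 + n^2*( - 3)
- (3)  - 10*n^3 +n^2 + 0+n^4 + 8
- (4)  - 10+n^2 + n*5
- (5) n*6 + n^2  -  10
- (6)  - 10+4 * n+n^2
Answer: 4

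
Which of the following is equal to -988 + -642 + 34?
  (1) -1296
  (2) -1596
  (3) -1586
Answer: 2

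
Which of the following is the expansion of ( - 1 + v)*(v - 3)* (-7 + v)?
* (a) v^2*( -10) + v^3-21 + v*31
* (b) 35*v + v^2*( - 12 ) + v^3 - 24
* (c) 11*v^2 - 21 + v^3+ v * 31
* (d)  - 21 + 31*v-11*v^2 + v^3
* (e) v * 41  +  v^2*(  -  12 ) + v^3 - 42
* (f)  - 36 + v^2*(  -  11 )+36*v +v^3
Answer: d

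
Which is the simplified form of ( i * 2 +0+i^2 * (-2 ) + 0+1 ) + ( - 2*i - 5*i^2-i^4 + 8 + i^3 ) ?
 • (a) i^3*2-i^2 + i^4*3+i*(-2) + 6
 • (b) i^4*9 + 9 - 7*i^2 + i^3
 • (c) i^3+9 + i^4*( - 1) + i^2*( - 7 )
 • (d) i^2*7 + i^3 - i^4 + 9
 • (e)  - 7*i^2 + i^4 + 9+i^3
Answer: c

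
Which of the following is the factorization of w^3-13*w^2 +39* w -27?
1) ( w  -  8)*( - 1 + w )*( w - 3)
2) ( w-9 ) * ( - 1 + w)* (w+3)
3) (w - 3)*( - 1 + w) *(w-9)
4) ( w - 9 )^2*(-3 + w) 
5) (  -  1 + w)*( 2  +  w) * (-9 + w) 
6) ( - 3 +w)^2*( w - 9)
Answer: 3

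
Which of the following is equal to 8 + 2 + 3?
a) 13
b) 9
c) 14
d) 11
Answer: a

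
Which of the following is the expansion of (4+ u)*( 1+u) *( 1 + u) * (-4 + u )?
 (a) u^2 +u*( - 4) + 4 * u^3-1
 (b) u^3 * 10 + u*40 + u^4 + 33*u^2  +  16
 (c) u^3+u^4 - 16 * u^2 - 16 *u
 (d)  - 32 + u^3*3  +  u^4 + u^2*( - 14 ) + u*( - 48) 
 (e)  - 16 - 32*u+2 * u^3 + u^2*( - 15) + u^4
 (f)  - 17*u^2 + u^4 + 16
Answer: e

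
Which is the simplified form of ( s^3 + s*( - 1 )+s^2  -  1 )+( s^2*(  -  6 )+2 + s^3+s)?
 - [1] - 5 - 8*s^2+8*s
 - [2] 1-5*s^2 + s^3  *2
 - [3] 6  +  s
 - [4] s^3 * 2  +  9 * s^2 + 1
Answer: 2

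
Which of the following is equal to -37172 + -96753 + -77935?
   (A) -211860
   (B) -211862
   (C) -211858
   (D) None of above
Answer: A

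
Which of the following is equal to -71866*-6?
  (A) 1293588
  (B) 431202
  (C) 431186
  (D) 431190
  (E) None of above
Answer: E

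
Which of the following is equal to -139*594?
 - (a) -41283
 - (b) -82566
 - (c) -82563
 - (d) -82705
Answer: b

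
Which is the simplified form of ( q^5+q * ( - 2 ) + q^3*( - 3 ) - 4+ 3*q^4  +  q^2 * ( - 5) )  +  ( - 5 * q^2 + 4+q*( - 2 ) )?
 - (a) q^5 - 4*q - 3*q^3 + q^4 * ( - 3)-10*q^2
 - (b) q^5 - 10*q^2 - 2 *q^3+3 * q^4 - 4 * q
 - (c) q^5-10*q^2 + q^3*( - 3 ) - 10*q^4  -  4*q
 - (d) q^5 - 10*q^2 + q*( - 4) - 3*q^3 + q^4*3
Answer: d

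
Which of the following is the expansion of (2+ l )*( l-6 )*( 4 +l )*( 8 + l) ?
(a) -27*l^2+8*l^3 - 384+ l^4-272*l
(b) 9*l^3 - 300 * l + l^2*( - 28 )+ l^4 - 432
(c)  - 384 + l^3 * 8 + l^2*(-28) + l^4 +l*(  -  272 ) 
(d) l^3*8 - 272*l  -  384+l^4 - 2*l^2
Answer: c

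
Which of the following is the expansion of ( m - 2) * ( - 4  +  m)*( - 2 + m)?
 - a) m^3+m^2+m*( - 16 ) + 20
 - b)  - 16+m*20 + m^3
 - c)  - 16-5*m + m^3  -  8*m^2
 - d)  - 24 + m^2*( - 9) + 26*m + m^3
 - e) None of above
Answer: e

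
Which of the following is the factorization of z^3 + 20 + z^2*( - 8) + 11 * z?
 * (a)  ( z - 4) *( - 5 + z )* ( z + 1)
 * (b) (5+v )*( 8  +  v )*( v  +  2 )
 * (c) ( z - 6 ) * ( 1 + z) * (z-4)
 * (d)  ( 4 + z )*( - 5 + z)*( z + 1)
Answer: a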